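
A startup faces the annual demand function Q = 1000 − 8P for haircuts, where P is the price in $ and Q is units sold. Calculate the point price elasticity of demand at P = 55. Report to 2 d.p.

-0.79

At P = 55, Q = 560.
dQ/dP = −8.
ε = (dQ/dP)(P/Q) = (-8)(55/560).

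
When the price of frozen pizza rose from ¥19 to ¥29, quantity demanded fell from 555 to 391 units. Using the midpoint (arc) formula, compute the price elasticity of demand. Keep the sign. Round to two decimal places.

-0.83

ΔQ = 391 − 555 = -164; ΔP = 29 − 19 = 10.
Midpoints: P̄ = 24.00, Q̄ = 473.0.
ε = (ΔQ/ΔP)(P̄/Q̄) = (-164/10)(24.00/473.0).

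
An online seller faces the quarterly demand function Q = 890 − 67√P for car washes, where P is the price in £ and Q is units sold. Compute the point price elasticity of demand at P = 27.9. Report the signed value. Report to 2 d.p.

At P = 27.9, Q = 536.103.
dQ/dP = −67/(2√P) = -6.342.
ε = (dQ/dP)(P/Q) = (-6.342)(27.9/536.103).

-0.33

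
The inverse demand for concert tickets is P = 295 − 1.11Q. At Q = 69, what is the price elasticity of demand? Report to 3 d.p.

-2.852

At Q = 69, P = 295 − 1.11(69) = 218.41.
dP/dQ = −1.11, so dQ/dP = 1/(−1.11) = -0.901.
ε = (dQ/dP)(P/Q) = (-0.901)(218.41/69).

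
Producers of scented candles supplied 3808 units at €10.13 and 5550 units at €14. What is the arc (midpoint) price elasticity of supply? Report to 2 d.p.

1.16

ΔQ = 5550 − 3808 = 1742; ΔP = 14 − 10.13 = 3.87.
Midpoints: P̄ = 12.07, Q̄ = 4679.0.
ε_s = (ΔQ/ΔP)(P̄/Q̄) = (1742/3.87)(12.07/4679.0).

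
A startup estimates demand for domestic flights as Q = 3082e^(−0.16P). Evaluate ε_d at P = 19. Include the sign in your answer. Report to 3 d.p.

At P = 19, Q = 147.427.
dQ/dP = −0.16·3082e^(−0.16P) = −0.16Q = -23.588.
ε = (dQ/dP)(P/Q) = (-23.588)(19/147.427).
|ε| > 1, so demand is elastic at this price.

-3.040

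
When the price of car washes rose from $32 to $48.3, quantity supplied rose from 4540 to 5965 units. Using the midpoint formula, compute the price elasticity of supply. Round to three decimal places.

ΔQ = 5965 − 4540 = 1425; ΔP = 48.3 − 32 = 16.3.
Midpoints: P̄ = 40.15, Q̄ = 5252.5.
ε_s = (ΔQ/ΔP)(P̄/Q̄) = (1425/16.3)(40.15/5252.5).

0.668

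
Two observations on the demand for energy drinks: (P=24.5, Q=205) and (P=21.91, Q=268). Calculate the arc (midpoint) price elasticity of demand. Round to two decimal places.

ΔQ = 268 − 205 = 63; ΔP = 21.91 − 24.5 = -2.59.
Midpoints: P̄ = 23.20, Q̄ = 236.5.
ε = (ΔQ/ΔP)(P̄/Q̄) = (63/-2.59)(23.20/236.5).

-2.39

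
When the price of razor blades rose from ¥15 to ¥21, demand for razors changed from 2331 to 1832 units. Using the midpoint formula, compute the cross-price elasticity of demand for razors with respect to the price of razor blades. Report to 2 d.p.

-0.72

ΔQ_x = 1832 − 2331 = -499; ΔP_y = 21 − 15 = 6.
Midpoints: P̄_y = 18.00, Q̄_x = 2081.5.
ε_xy = (ΔQ_x/ΔP_y)(P̄_y/Q̄_x) = (-499/6)(18.00/2081.5).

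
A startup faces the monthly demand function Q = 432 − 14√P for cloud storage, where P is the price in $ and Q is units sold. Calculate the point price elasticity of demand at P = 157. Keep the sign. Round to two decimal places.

-0.34

At P = 157, Q = 256.581.
dQ/dP = −14/(2√P) = -0.559.
ε = (dQ/dP)(P/Q) = (-0.559)(157/256.581).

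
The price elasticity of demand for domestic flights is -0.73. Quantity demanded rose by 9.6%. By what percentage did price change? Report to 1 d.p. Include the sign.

%ΔP ≈ %ΔQ / ε = (9.6%)/(-0.73) = -13.15%.

-13.2%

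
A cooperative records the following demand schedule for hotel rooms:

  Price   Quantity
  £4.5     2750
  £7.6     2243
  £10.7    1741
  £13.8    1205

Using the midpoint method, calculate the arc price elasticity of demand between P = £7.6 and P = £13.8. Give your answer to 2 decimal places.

At P = 7.6, Q = 2243; at P = 13.8, Q = 1205.
ΔQ = -1038, ΔP = 6.2. Midpoints: P̄ = 10.70, Q̄ = 1724.0.
ε = (ΔQ/ΔP)(P̄/Q̄) = (-1038/6.2)(10.70/1724.0).

-1.04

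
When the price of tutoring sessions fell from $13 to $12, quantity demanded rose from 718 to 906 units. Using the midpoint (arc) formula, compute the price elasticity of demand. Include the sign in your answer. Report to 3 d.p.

ΔQ = 906 − 718 = 188; ΔP = 12 − 13 = -1.
Midpoints: P̄ = 12.50, Q̄ = 812.0.
ε = (ΔQ/ΔP)(P̄/Q̄) = (188/-1)(12.50/812.0).

-2.894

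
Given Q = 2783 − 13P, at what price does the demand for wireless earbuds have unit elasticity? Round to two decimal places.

107.04

For linear demand Q = a − bP, ε = −bP/(a − bP). |ε| = 1 when bP = a − bP, i.e. P = a/(2b).
P = 2783/(2·13) = 2783/26 = 107.0385.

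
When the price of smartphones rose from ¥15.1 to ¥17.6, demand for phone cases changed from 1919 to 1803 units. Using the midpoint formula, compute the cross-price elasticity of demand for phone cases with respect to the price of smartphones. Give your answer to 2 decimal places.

ΔQ_x = 1803 − 1919 = -116; ΔP_y = 17.6 − 15.1 = 2.5.
Midpoints: P̄_y = 16.35, Q̄_x = 1861.0.
ε_xy = (ΔQ_x/ΔP_y)(P̄_y/Q̄_x) = (-116/2.5)(16.35/1861.0).

-0.41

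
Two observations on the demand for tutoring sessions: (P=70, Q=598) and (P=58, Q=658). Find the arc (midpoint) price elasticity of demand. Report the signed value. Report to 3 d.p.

-0.510

ΔQ = 658 − 598 = 60; ΔP = 58 − 70 = -12.
Midpoints: P̄ = 64.00, Q̄ = 628.0.
ε = (ΔQ/ΔP)(P̄/Q̄) = (60/-12)(64.00/628.0).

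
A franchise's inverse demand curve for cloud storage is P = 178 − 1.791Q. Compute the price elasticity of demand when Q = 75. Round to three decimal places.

-0.325

At Q = 75, P = 178 − 1.791(75) = 43.68.
dP/dQ = −1.791, so dQ/dP = 1/(−1.791) = -0.558.
ε = (dQ/dP)(P/Q) = (-0.558)(43.68/75).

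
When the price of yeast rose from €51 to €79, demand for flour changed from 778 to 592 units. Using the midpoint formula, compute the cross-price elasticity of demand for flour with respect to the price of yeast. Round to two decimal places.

-0.63

ΔQ_x = 592 − 778 = -186; ΔP_y = 79 − 51 = 28.
Midpoints: P̄_y = 65.00, Q̄_x = 685.0.
ε_xy = (ΔQ_x/ΔP_y)(P̄_y/Q̄_x) = (-186/28)(65.00/685.0).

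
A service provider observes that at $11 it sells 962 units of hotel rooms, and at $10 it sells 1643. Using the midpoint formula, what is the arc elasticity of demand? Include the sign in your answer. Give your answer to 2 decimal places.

-5.49

ΔQ = 1643 − 962 = 681; ΔP = 10 − 11 = -1.
Midpoints: P̄ = 10.50, Q̄ = 1302.5.
ε = (ΔQ/ΔP)(P̄/Q̄) = (681/-1)(10.50/1302.5).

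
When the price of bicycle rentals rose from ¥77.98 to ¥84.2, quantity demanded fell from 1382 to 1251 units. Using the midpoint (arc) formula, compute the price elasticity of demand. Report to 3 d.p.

ΔQ = 1251 − 1382 = -131; ΔP = 84.2 − 77.98 = 6.22.
Midpoints: P̄ = 81.09, Q̄ = 1316.5.
ε = (ΔQ/ΔP)(P̄/Q̄) = (-131/6.22)(81.09/1316.5).

-1.297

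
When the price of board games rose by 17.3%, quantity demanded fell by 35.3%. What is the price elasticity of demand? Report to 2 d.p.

-2.04

ε = %ΔQ / %ΔP = (-35.3)/(17.3) = -2.040.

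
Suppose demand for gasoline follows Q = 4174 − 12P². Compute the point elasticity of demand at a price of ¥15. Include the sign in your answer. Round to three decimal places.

-3.664

At P = 15, Q = 1474.
dQ/dP = −24P = -360.
ε = (dQ/dP)(P/Q) = (-360)(15/1474).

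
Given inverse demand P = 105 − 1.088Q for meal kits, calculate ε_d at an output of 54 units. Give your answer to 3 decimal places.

At Q = 54, P = 105 − 1.088(54) = 46.25.
dP/dQ = −1.088, so dQ/dP = 1/(−1.088) = -0.919.
ε = (dQ/dP)(P/Q) = (-0.919)(46.25/54).

-0.787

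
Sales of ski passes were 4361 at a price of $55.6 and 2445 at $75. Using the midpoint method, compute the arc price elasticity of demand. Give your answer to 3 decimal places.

ΔQ = 2445 − 4361 = -1916; ΔP = 75 − 55.6 = 19.4.
Midpoints: P̄ = 65.30, Q̄ = 3403.0.
ε = (ΔQ/ΔP)(P̄/Q̄) = (-1916/19.4)(65.30/3403.0).

-1.895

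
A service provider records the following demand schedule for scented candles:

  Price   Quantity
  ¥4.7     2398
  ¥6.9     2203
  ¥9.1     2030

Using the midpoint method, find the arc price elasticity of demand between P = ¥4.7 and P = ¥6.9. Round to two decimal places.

At P = 4.7, Q = 2398; at P = 6.9, Q = 2203.
ΔQ = -195, ΔP = 2.2. Midpoints: P̄ = 5.80, Q̄ = 2300.5.
ε = (ΔQ/ΔP)(P̄/Q̄) = (-195/2.2)(5.80/2300.5).

-0.22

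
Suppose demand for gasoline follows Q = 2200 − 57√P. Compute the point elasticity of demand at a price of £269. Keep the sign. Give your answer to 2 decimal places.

At P = 269, Q = 1265.130.
dQ/dP = −57/(2√P) = -1.738.
ε = (dQ/dP)(P/Q) = (-1.738)(269/1265.130).

-0.37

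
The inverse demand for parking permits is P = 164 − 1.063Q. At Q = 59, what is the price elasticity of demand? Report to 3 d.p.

-1.615

At Q = 59, P = 164 − 1.063(59) = 101.28.
dP/dQ = −1.063, so dQ/dP = 1/(−1.063) = -0.941.
ε = (dQ/dP)(P/Q) = (-0.941)(101.28/59).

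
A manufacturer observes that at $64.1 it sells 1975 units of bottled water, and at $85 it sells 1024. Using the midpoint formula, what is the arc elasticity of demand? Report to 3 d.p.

-2.262

ΔQ = 1024 − 1975 = -951; ΔP = 85 − 64.1 = 20.9.
Midpoints: P̄ = 74.55, Q̄ = 1499.5.
ε = (ΔQ/ΔP)(P̄/Q̄) = (-951/20.9)(74.55/1499.5).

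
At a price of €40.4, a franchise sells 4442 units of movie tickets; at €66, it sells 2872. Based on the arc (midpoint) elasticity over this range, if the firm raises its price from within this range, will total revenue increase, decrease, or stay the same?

Arc ε = (-1570/25.6)(53.20/3657.0) ≈ -0.892.
|ε| = 0.89 < 1, so demand is inelastic. A price rise therefore raises total revenue.

increase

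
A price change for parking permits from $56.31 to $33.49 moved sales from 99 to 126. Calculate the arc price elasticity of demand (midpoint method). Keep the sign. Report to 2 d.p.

-0.47

ΔQ = 126 − 99 = 27; ΔP = 33.49 − 56.31 = -22.82.
Midpoints: P̄ = 44.90, Q̄ = 112.5.
ε = (ΔQ/ΔP)(P̄/Q̄) = (27/-22.82)(44.90/112.5).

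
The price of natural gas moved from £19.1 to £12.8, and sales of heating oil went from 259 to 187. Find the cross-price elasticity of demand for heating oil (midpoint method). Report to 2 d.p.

0.82

ΔQ_x = 187 − 259 = -72; ΔP_y = 12.8 − 19.1 = -6.3.
Midpoints: P̄_y = 15.95, Q̄_x = 223.0.
ε_xy = (ΔQ_x/ΔP_y)(P̄_y/Q̄_x) = (-72/-6.3)(15.95/223.0).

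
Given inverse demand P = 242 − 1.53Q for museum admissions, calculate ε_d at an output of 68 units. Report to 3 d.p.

At Q = 68, P = 242 − 1.53(68) = 137.96.
dP/dQ = −1.53, so dQ/dP = 1/(−1.53) = -0.654.
ε = (dQ/dP)(P/Q) = (-0.654)(137.96/68).

-1.326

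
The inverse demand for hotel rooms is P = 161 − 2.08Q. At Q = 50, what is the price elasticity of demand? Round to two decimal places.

-0.55

At Q = 50, P = 161 − 2.08(50) = 57.00.
dP/dQ = −2.08, so dQ/dP = 1/(−2.08) = -0.481.
ε = (dQ/dP)(P/Q) = (-0.481)(57.00/50).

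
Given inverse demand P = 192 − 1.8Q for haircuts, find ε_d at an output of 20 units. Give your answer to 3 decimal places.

At Q = 20, P = 192 − 1.8(20) = 156.00.
dP/dQ = −1.8, so dQ/dP = 1/(−1.8) = -0.556.
ε = (dQ/dP)(P/Q) = (-0.556)(156.00/20).

-4.333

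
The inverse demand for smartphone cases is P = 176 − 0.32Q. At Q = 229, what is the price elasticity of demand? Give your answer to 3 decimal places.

At Q = 229, P = 176 − 0.32(229) = 102.72.
dP/dQ = −0.32, so dQ/dP = 1/(−0.32) = -3.125.
ε = (dQ/dP)(P/Q) = (-3.125)(102.72/229).

-1.402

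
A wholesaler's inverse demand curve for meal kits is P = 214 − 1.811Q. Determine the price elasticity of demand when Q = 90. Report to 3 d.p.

-0.313

At Q = 90, P = 214 − 1.811(90) = 51.01.
dP/dQ = −1.811, so dQ/dP = 1/(−1.811) = -0.552.
ε = (dQ/dP)(P/Q) = (-0.552)(51.01/90).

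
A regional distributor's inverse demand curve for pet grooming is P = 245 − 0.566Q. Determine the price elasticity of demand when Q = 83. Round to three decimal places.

-4.215

At Q = 83, P = 245 − 0.566(83) = 198.02.
dP/dQ = −0.566, so dQ/dP = 1/(−0.566) = -1.767.
ε = (dQ/dP)(P/Q) = (-1.767)(198.02/83).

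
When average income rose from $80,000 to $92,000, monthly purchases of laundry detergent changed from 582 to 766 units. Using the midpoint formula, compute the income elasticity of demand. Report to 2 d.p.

ΔQ = 184, ΔI = 12000. Midpoints: Ī = 86,000, Q̄ = 674.0.
ε_I = (ΔQ/ΔI)(Ī/Q̄) = (184/12000)(86000/674.0).

1.96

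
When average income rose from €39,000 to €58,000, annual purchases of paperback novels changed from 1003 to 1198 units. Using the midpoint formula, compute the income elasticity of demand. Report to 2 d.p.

ΔQ = 195, ΔI = 19000. Midpoints: Ī = 48,500, Q̄ = 1100.5.
ε_I = (ΔQ/ΔI)(Ī/Q̄) = (195/19000)(48500/1100.5).
ε_I > 0, so the good is normal.

0.45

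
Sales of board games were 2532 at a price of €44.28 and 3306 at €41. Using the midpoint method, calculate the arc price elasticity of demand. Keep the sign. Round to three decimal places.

-3.447

ΔQ = 3306 − 2532 = 774; ΔP = 41 − 44.28 = -3.28.
Midpoints: P̄ = 42.64, Q̄ = 2919.0.
ε = (ΔQ/ΔP)(P̄/Q̄) = (774/-3.28)(42.64/2919.0).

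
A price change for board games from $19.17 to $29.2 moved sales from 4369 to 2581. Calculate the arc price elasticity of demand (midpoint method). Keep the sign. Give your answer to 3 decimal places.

ΔQ = 2581 − 4369 = -1788; ΔP = 29.2 − 19.17 = 10.03.
Midpoints: P̄ = 24.19, Q̄ = 3475.0.
ε = (ΔQ/ΔP)(P̄/Q̄) = (-1788/10.03)(24.19/3475.0).

-1.241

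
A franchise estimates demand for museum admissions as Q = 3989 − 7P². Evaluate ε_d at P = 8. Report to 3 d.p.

-0.253

At P = 8, Q = 3541.
dQ/dP = −14P = -112.
ε = (dQ/dP)(P/Q) = (-112)(8/3541).
|ε| < 1, so demand is inelastic at this price.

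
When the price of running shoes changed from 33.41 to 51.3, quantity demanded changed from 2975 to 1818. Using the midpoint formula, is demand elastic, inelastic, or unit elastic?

elastic

Arc ε ≈ -1.143.
|ε| = 1.14 > 1.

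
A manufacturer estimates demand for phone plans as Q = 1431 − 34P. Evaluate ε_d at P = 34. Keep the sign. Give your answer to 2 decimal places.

-4.20

At P = 34, Q = 275.
dQ/dP = −34.
ε = (dQ/dP)(P/Q) = (-34)(34/275).
|ε| > 1, so demand is elastic at this price.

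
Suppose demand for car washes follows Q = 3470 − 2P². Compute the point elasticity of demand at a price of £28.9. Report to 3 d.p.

-1.856

At P = 28.9, Q = 1799.580.
dQ/dP = −4P = -115.600.
ε = (dQ/dP)(P/Q) = (-115.600)(28.9/1799.580).
|ε| > 1, so demand is elastic at this price.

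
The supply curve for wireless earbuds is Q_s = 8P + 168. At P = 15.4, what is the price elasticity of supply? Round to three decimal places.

At P = 15.4, Q_s = 291.20.
dQ_s/dP = 8.
ε_s = (dQ_s/dP)(P/Q_s) = (8)(15.4/291.20).

0.423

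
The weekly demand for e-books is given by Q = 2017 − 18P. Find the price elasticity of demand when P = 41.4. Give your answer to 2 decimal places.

-0.59

At P = 41.4, Q = 1271.800.
dQ/dP = −18.
ε = (dQ/dP)(P/Q) = (-18)(41.4/1271.800).
|ε| < 1, so demand is inelastic at this price.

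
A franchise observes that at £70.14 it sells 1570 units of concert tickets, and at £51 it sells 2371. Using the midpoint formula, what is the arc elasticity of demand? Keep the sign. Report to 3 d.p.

ΔQ = 2371 − 1570 = 801; ΔP = 51 − 70.14 = -19.14.
Midpoints: P̄ = 60.57, Q̄ = 1970.5.
ε = (ΔQ/ΔP)(P̄/Q̄) = (801/-19.14)(60.57/1970.5).

-1.286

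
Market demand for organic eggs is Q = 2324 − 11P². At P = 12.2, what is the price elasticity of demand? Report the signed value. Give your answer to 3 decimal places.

At P = 12.2, Q = 686.760.
dQ/dP = −22P = -268.400.
ε = (dQ/dP)(P/Q) = (-268.400)(12.2/686.760).
|ε| > 1, so demand is elastic at this price.

-4.768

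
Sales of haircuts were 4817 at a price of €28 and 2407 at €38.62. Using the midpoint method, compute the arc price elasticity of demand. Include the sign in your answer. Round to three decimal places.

ΔQ = 2407 − 4817 = -2410; ΔP = 38.62 − 28 = 10.62.
Midpoints: P̄ = 33.31, Q̄ = 3612.0.
ε = (ΔQ/ΔP)(P̄/Q̄) = (-2410/10.62)(33.31/3612.0).

-2.093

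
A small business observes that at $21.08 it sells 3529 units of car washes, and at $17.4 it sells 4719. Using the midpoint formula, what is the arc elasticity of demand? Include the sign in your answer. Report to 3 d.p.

-1.509

ΔQ = 4719 − 3529 = 1190; ΔP = 17.4 − 21.08 = -3.68.
Midpoints: P̄ = 19.24, Q̄ = 4124.0.
ε = (ΔQ/ΔP)(P̄/Q̄) = (1190/-3.68)(19.24/4124.0).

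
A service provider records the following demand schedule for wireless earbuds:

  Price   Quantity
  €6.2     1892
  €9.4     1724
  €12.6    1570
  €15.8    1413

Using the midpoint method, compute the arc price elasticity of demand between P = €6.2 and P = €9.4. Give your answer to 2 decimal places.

At P = 6.2, Q = 1892; at P = 9.4, Q = 1724.
ΔQ = -168, ΔP = 3.2. Midpoints: P̄ = 7.80, Q̄ = 1808.0.
ε = (ΔQ/ΔP)(P̄/Q̄) = (-168/3.2)(7.80/1808.0).

-0.23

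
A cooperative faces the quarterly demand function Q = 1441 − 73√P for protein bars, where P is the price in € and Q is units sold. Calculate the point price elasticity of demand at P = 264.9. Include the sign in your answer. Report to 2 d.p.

-2.35

At P = 264.9, Q = 252.870.
dQ/dP = −73/(2√P) = -2.243.
ε = (dQ/dP)(P/Q) = (-2.243)(264.9/252.870).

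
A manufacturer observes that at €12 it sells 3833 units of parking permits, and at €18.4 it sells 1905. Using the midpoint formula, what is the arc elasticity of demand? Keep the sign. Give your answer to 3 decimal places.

ΔQ = 1905 − 3833 = -1928; ΔP = 18.4 − 12 = 6.4.
Midpoints: P̄ = 15.20, Q̄ = 2869.0.
ε = (ΔQ/ΔP)(P̄/Q̄) = (-1928/6.4)(15.20/2869.0).

-1.596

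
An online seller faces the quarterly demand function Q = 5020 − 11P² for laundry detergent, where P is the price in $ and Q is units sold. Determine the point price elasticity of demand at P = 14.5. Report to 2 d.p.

At P = 14.5, Q = 2707.250.
dQ/dP = −22P = -319.
ε = (dQ/dP)(P/Q) = (-319)(14.5/2707.250).

-1.71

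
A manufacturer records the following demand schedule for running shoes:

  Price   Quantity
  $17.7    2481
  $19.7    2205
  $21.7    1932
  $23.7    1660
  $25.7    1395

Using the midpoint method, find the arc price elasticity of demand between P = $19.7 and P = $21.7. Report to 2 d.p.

At P = 19.7, Q = 2205; at P = 21.7, Q = 1932.
ΔQ = -273, ΔP = 2.0. Midpoints: P̄ = 20.70, Q̄ = 2068.5.
ε = (ΔQ/ΔP)(P̄/Q̄) = (-273/2.0)(20.70/2068.5).

-1.37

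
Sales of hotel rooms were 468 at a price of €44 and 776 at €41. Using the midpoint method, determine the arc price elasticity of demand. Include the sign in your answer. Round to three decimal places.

-7.015

ΔQ = 776 − 468 = 308; ΔP = 41 − 44 = -3.
Midpoints: P̄ = 42.50, Q̄ = 622.0.
ε = (ΔQ/ΔP)(P̄/Q̄) = (308/-3)(42.50/622.0).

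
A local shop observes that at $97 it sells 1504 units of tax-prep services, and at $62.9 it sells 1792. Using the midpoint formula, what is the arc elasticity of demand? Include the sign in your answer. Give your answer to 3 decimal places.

ΔQ = 1792 − 1504 = 288; ΔP = 62.9 − 97 = -34.1.
Midpoints: P̄ = 79.95, Q̄ = 1648.0.
ε = (ΔQ/ΔP)(P̄/Q̄) = (288/-34.1)(79.95/1648.0).

-0.410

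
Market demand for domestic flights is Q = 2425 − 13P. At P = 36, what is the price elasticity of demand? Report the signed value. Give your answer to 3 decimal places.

-0.239

At P = 36, Q = 1957.
dQ/dP = −13.
ε = (dQ/dP)(P/Q) = (-13)(36/1957).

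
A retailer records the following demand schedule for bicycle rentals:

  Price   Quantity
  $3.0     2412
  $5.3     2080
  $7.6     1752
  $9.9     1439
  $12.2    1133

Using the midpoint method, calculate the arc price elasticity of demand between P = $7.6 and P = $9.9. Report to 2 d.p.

At P = 7.6, Q = 1752; at P = 9.9, Q = 1439.
ΔQ = -313, ΔP = 2.3. Midpoints: P̄ = 8.75, Q̄ = 1595.5.
ε = (ΔQ/ΔP)(P̄/Q̄) = (-313/2.3)(8.75/1595.5).

-0.75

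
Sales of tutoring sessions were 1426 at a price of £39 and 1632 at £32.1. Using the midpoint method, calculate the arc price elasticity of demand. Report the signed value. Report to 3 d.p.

-0.694

ΔQ = 1632 − 1426 = 206; ΔP = 32.1 − 39 = -6.9.
Midpoints: P̄ = 35.55, Q̄ = 1529.0.
ε = (ΔQ/ΔP)(P̄/Q̄) = (206/-6.9)(35.55/1529.0).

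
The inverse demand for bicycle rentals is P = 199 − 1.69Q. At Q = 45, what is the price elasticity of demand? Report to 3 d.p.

At Q = 45, P = 199 − 1.69(45) = 122.95.
dP/dQ = −1.69, so dQ/dP = 1/(−1.69) = -0.592.
ε = (dQ/dP)(P/Q) = (-0.592)(122.95/45).

-1.617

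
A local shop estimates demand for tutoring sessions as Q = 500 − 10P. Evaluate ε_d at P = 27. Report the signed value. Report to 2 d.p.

At P = 27, Q = 230.
dQ/dP = −10.
ε = (dQ/dP)(P/Q) = (-10)(27/230).

-1.17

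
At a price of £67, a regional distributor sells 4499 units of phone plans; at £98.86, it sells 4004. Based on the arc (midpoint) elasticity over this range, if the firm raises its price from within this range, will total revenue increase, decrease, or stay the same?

Arc ε = (-495/31.86)(82.93/4251.5) ≈ -0.303.
|ε| = 0.30 < 1, so demand is inelastic. A price rise therefore raises total revenue.

increase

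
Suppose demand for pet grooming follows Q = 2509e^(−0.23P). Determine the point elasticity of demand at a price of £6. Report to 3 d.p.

-1.380

At P = 6, Q = 631.211.
dQ/dP = −0.23·2509e^(−0.23P) = −0.23Q = -145.178.
ε = (dQ/dP)(P/Q) = (-145.178)(6/631.211).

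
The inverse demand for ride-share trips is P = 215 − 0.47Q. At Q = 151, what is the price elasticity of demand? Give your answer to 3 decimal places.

At Q = 151, P = 215 − 0.47(151) = 144.03.
dP/dQ = −0.47, so dQ/dP = 1/(−0.47) = -2.128.
ε = (dQ/dP)(P/Q) = (-2.128)(144.03/151).

-2.029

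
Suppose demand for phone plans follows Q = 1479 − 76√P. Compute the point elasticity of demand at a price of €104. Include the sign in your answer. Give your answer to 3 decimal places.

-0.551

At P = 104, Q = 703.949.
dQ/dP = −76/(2√P) = -3.726.
ε = (dQ/dP)(P/Q) = (-3.726)(104/703.949).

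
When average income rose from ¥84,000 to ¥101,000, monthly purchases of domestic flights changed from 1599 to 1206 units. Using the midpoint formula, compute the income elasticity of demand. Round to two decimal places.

-1.52

ΔQ = -393, ΔI = 17000. Midpoints: Ī = 92,500, Q̄ = 1402.5.
ε_I = (ΔQ/ΔI)(Ī/Q̄) = (-393/17000)(92500/1402.5).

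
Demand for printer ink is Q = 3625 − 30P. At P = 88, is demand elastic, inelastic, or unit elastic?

elastic

Q = 985, dQ/dP = -30.
ε = (dQ/dP)(P/Q) ≈ -2.680.
|ε| = 2.68 > 1.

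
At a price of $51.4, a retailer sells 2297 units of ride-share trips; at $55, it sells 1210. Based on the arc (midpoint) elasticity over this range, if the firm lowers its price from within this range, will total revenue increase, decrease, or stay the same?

increase

Arc ε = (-1087/3.6)(53.20/1753.5) ≈ -9.161.
|ε| = 9.16 > 1, so demand is elastic. A price cut therefore raises total revenue.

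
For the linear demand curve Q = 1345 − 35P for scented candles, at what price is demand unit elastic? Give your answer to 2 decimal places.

For linear demand Q = a − bP, ε = −bP/(a − bP). |ε| = 1 when bP = a − bP, i.e. P = a/(2b).
P = 1345/(2·35) = 1345/70 = 19.2143.

19.21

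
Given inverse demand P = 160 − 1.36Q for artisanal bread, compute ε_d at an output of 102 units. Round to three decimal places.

At Q = 102, P = 160 − 1.36(102) = 21.28.
dP/dQ = −1.36, so dQ/dP = 1/(−1.36) = -0.735.
ε = (dQ/dP)(P/Q) = (-0.735)(21.28/102).

-0.153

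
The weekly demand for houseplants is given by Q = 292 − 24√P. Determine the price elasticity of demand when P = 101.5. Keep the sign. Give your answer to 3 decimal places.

At P = 101.5, Q = 50.207.
dQ/dP = −24/(2√P) = -1.191.
ε = (dQ/dP)(P/Q) = (-1.191)(101.5/50.207).

-2.408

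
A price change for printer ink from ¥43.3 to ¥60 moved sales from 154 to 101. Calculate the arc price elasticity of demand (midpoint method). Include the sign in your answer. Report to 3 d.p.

ΔQ = 101 − 154 = -53; ΔP = 60 − 43.3 = 16.7.
Midpoints: P̄ = 51.65, Q̄ = 127.5.
ε = (ΔQ/ΔP)(P̄/Q̄) = (-53/16.7)(51.65/127.5).

-1.286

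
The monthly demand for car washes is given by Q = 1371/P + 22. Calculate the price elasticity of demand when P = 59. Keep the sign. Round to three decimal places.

At P = 59, Q = 45.237.
dQ/dP = −1371/P² = -0.394.
ε = (dQ/dP)(P/Q) = (-0.394)(59/45.237).
|ε| < 1, so demand is inelastic at this price.

-0.514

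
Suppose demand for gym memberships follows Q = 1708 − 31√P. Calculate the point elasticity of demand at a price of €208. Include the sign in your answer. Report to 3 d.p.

-0.177

At P = 208, Q = 1260.912.
dQ/dP = −31/(2√P) = -1.075.
ε = (dQ/dP)(P/Q) = (-1.075)(208/1260.912).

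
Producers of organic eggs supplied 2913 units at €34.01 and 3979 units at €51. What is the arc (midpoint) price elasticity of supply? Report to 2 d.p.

0.77

ΔQ = 3979 − 2913 = 1066; ΔP = 51 − 34.01 = 16.99.
Midpoints: P̄ = 42.50, Q̄ = 3446.0.
ε_s = (ΔQ/ΔP)(P̄/Q̄) = (1066/16.99)(42.50/3446.0).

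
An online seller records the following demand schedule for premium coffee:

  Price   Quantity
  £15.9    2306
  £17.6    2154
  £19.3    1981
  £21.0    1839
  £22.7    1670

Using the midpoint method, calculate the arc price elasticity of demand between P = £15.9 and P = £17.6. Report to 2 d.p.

-0.67

At P = 15.9, Q = 2306; at P = 17.6, Q = 2154.
ΔQ = -152, ΔP = 1.7. Midpoints: P̄ = 16.75, Q̄ = 2230.0.
ε = (ΔQ/ΔP)(P̄/Q̄) = (-152/1.7)(16.75/2230.0).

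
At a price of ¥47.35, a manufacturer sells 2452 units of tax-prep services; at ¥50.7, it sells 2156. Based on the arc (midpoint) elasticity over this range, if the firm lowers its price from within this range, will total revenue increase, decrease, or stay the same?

Arc ε = (-296/3.35)(49.03/2304.0) ≈ -1.880.
|ε| = 1.88 > 1, so demand is elastic. A price cut therefore raises total revenue.

increase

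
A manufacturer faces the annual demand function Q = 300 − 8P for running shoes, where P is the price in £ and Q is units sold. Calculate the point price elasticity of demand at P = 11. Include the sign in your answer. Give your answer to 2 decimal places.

-0.42

At P = 11, Q = 212.
dQ/dP = −8.
ε = (dQ/dP)(P/Q) = (-8)(11/212).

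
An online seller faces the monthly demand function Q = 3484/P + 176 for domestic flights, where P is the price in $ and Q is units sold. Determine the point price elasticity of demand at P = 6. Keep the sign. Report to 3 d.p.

-0.767

At P = 6, Q = 756.667.
dQ/dP = −3484/P² = -96.778.
ε = (dQ/dP)(P/Q) = (-96.778)(6/756.667).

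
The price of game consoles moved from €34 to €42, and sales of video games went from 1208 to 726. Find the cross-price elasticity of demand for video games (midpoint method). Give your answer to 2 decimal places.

-2.37

ΔQ_x = 726 − 1208 = -482; ΔP_y = 42 − 34 = 8.
Midpoints: P̄_y = 38.00, Q̄_x = 967.0.
ε_xy = (ΔQ_x/ΔP_y)(P̄_y/Q̄_x) = (-482/8)(38.00/967.0).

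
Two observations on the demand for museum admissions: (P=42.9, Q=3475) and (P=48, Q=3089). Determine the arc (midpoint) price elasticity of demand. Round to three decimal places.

ΔQ = 3089 − 3475 = -386; ΔP = 48 − 42.9 = 5.1.
Midpoints: P̄ = 45.45, Q̄ = 3282.0.
ε = (ΔQ/ΔP)(P̄/Q̄) = (-386/5.1)(45.45/3282.0).

-1.048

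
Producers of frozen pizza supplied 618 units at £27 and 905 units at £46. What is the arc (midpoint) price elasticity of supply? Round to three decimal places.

ΔQ = 905 − 618 = 287; ΔP = 46 − 27 = 19.
Midpoints: P̄ = 36.50, Q̄ = 761.5.
ε_s = (ΔQ/ΔP)(P̄/Q̄) = (287/19)(36.50/761.5).

0.724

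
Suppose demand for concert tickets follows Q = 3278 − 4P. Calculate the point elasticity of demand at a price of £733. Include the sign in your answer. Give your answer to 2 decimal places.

At P = 733, Q = 346.
dQ/dP = −4.
ε = (dQ/dP)(P/Q) = (-4)(733/346).
|ε| > 1, so demand is elastic at this price.

-8.47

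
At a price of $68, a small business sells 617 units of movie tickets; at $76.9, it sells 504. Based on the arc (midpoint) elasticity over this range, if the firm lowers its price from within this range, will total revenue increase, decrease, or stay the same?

increase

Arc ε = (-113/8.9)(72.45/560.5) ≈ -1.641.
|ε| = 1.64 > 1, so demand is elastic. A price cut therefore raises total revenue.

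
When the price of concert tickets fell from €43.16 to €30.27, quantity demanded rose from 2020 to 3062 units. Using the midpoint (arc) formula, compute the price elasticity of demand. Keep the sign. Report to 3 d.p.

-1.168

ΔQ = 3062 − 2020 = 1042; ΔP = 30.27 − 43.16 = -12.89.
Midpoints: P̄ = 36.71, Q̄ = 2541.0.
ε = (ΔQ/ΔP)(P̄/Q̄) = (1042/-12.89)(36.71/2541.0).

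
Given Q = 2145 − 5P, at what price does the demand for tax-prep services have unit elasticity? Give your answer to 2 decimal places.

For linear demand Q = a − bP, ε = −bP/(a − bP). |ε| = 1 when bP = a − bP, i.e. P = a/(2b).
P = 2145/(2·5) = 2145/10 = 214.5000.

214.50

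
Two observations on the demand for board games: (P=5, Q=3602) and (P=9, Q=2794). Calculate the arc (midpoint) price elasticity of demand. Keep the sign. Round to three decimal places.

ΔQ = 2794 − 3602 = -808; ΔP = 9 − 5 = 4.
Midpoints: P̄ = 7.00, Q̄ = 3198.0.
ε = (ΔQ/ΔP)(P̄/Q̄) = (-808/4)(7.00/3198.0).

-0.442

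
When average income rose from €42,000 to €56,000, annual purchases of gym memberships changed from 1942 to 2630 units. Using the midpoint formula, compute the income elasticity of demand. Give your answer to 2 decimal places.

1.05

ΔQ = 688, ΔI = 14000. Midpoints: Ī = 49,000, Q̄ = 2286.0.
ε_I = (ΔQ/ΔI)(Ī/Q̄) = (688/14000)(49000/2286.0).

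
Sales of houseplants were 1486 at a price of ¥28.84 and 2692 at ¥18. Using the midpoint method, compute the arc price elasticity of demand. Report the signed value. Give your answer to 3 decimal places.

-1.247

ΔQ = 2692 − 1486 = 1206; ΔP = 18 − 28.84 = -10.84.
Midpoints: P̄ = 23.42, Q̄ = 2089.0.
ε = (ΔQ/ΔP)(P̄/Q̄) = (1206/-10.84)(23.42/2089.0).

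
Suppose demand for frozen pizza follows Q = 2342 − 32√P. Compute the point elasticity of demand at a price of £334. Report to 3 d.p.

At P = 334, Q = 1757.179.
dQ/dP = −32/(2√P) = -0.875.
ε = (dQ/dP)(P/Q) = (-0.875)(334/1757.179).
|ε| < 1, so demand is inelastic at this price.

-0.166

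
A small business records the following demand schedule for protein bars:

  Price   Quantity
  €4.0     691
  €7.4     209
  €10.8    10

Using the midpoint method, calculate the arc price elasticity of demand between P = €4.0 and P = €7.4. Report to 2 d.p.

At P = 4.0, Q = 691; at P = 7.4, Q = 209.
ΔQ = -482, ΔP = 3.4. Midpoints: P̄ = 5.70, Q̄ = 450.0.
ε = (ΔQ/ΔP)(P̄/Q̄) = (-482/3.4)(5.70/450.0).

-1.80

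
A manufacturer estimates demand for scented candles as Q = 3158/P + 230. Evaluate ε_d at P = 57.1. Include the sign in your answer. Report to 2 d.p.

At P = 57.1, Q = 285.306.
dQ/dP = −3158/P² = -0.969.
ε = (dQ/dP)(P/Q) = (-0.969)(57.1/285.306).
|ε| < 1, so demand is inelastic at this price.

-0.19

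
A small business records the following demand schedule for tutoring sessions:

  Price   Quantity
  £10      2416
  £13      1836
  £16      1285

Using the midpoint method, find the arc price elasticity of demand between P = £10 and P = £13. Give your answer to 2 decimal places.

-1.05

At P = 10, Q = 2416; at P = 13, Q = 1836.
ΔQ = -580, ΔP = 3. Midpoints: P̄ = 11.50, Q̄ = 2126.0.
ε = (ΔQ/ΔP)(P̄/Q̄) = (-580/3)(11.50/2126.0).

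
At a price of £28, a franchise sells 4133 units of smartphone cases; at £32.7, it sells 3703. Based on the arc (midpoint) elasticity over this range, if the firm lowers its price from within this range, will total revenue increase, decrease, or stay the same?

Arc ε = (-430/4.7)(30.35/3918.0) ≈ -0.709.
|ε| = 0.71 < 1, so demand is inelastic. A price cut therefore reduces total revenue.

decrease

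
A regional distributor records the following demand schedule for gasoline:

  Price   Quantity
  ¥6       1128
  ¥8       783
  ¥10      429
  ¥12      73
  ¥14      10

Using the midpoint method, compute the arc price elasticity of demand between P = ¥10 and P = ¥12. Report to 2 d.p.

-7.80

At P = 10, Q = 429; at P = 12, Q = 73.
ΔQ = -356, ΔP = 2. Midpoints: P̄ = 11.00, Q̄ = 251.0.
ε = (ΔQ/ΔP)(P̄/Q̄) = (-356/2)(11.00/251.0).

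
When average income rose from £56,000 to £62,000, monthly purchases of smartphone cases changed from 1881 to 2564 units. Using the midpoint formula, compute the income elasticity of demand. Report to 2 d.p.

3.02

ΔQ = 683, ΔI = 6000. Midpoints: Ī = 59,000, Q̄ = 2222.5.
ε_I = (ΔQ/ΔI)(Ī/Q̄) = (683/6000)(59000/2222.5).
ε_I > 0, so the good is normal.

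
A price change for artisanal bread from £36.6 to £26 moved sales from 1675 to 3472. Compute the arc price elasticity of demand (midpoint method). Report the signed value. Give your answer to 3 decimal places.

-2.062

ΔQ = 3472 − 1675 = 1797; ΔP = 26 − 36.6 = -10.6.
Midpoints: P̄ = 31.30, Q̄ = 2573.5.
ε = (ΔQ/ΔP)(P̄/Q̄) = (1797/-10.6)(31.30/2573.5).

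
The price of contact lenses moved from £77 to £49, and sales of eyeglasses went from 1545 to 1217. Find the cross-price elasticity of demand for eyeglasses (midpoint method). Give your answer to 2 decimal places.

0.53

ΔQ_x = 1217 − 1545 = -328; ΔP_y = 49 − 77 = -28.
Midpoints: P̄_y = 63.00, Q̄_x = 1381.0.
ε_xy = (ΔQ_x/ΔP_y)(P̄_y/Q̄_x) = (-328/-28)(63.00/1381.0).
ε_xy > 0, so the goods are substitutes.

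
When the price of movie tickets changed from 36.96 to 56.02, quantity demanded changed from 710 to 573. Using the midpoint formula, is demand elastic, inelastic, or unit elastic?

Arc ε ≈ -0.521.
|ε| = 0.52 < 1.

inelastic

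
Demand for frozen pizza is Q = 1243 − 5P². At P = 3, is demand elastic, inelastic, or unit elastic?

Q = 1198, dQ/dP = -30.
ε = (dQ/dP)(P/Q) ≈ -0.075.
|ε| = 0.08 < 1.

inelastic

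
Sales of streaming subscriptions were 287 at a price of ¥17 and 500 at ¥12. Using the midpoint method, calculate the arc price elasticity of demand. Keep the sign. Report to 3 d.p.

-1.570

ΔQ = 500 − 287 = 213; ΔP = 12 − 17 = -5.
Midpoints: P̄ = 14.50, Q̄ = 393.5.
ε = (ΔQ/ΔP)(P̄/Q̄) = (213/-5)(14.50/393.5).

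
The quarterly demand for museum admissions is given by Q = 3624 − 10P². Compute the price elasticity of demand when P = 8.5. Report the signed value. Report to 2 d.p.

-0.50

At P = 8.5, Q = 2901.500.
dQ/dP = −20P = -170.
ε = (dQ/dP)(P/Q) = (-170)(8.5/2901.500).
|ε| < 1, so demand is inelastic at this price.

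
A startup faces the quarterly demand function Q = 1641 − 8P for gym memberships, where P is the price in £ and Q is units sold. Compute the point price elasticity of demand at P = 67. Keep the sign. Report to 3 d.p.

-0.485

At P = 67, Q = 1105.
dQ/dP = −8.
ε = (dQ/dP)(P/Q) = (-8)(67/1105).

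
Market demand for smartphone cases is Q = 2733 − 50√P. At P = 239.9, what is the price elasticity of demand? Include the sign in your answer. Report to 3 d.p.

-0.198

At P = 239.9, Q = 1958.565.
dQ/dP = −50/(2√P) = -1.614.
ε = (dQ/dP)(P/Q) = (-1.614)(239.9/1958.565).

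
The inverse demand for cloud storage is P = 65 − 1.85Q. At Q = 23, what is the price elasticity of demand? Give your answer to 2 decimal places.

-0.53

At Q = 23, P = 65 − 1.85(23) = 22.45.
dP/dQ = −1.85, so dQ/dP = 1/(−1.85) = -0.541.
ε = (dQ/dP)(P/Q) = (-0.541)(22.45/23).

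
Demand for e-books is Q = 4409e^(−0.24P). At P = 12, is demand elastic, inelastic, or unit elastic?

Q = 247.498, dQ/dP = -59.400.
ε = (dQ/dP)(P/Q) ≈ -2.880.
|ε| = 2.88 > 1.

elastic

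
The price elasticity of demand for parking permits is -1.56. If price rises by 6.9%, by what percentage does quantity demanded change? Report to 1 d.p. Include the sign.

%ΔQ ≈ ε × %ΔP = (-1.56)(6.9%) = -10.76%.

-10.8%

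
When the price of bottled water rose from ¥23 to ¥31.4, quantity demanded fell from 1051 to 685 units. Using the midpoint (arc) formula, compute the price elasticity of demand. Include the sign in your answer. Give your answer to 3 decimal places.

-1.365

ΔQ = 685 − 1051 = -366; ΔP = 31.4 − 23 = 8.4.
Midpoints: P̄ = 27.20, Q̄ = 868.0.
ε = (ΔQ/ΔP)(P̄/Q̄) = (-366/8.4)(27.20/868.0).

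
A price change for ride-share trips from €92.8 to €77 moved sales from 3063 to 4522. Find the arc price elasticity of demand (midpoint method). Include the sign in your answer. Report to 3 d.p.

-2.067

ΔQ = 4522 − 3063 = 1459; ΔP = 77 − 92.8 = -15.8.
Midpoints: P̄ = 84.90, Q̄ = 3792.5.
ε = (ΔQ/ΔP)(P̄/Q̄) = (1459/-15.8)(84.90/3792.5).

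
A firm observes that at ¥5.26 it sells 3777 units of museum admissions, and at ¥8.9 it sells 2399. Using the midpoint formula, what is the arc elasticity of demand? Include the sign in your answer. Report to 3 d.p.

ΔQ = 2399 − 3777 = -1378; ΔP = 8.9 − 5.26 = 3.64.
Midpoints: P̄ = 7.08, Q̄ = 3088.0.
ε = (ΔQ/ΔP)(P̄/Q̄) = (-1378/3.64)(7.08/3088.0).

-0.868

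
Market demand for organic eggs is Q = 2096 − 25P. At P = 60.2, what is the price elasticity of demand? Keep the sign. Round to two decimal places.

At P = 60.2, Q = 591.
dQ/dP = −25.
ε = (dQ/dP)(P/Q) = (-25)(60.2/591).

-2.55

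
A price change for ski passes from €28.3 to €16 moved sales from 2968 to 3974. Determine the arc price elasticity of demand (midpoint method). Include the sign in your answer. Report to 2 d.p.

-0.52

ΔQ = 3974 − 2968 = 1006; ΔP = 16 − 28.3 = -12.3.
Midpoints: P̄ = 22.15, Q̄ = 3471.0.
ε = (ΔQ/ΔP)(P̄/Q̄) = (1006/-12.3)(22.15/3471.0).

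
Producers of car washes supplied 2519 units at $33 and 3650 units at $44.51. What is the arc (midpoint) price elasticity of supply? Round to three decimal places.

1.235

ΔQ = 3650 − 2519 = 1131; ΔP = 44.51 − 33 = 11.51.
Midpoints: P̄ = 38.75, Q̄ = 3084.5.
ε_s = (ΔQ/ΔP)(P̄/Q̄) = (1131/11.51)(38.75/3084.5).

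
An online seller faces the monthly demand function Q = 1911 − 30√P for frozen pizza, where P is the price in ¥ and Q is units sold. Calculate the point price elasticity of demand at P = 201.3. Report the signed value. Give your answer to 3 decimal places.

At P = 201.3, Q = 1485.359.
dQ/dP = −30/(2√P) = -1.057.
ε = (dQ/dP)(P/Q) = (-1.057)(201.3/1485.359).
|ε| < 1, so demand is inelastic at this price.

-0.143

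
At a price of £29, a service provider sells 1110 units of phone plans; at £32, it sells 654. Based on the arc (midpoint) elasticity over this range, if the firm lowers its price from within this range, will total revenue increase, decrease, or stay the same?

increase

Arc ε = (-456/3)(30.50/882.0) ≈ -5.256.
|ε| = 5.26 > 1, so demand is elastic. A price cut therefore raises total revenue.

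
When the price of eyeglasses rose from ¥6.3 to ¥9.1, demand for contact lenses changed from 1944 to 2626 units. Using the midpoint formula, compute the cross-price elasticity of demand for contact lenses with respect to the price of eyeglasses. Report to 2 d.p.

0.82

ΔQ_x = 2626 − 1944 = 682; ΔP_y = 9.1 − 6.3 = 2.8.
Midpoints: P̄_y = 7.70, Q̄_x = 2285.0.
ε_xy = (ΔQ_x/ΔP_y)(P̄_y/Q̄_x) = (682/2.8)(7.70/2285.0).
ε_xy > 0, so the goods are substitutes.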